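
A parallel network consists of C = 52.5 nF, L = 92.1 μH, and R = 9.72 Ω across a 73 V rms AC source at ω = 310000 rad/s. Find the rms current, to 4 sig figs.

X_L = ωL = 28.55 Ω
X_C = 1/(ωC) = 61.44 Ω
Parallel: admittances add. Y = 1/R + 1/(jωL) + jωC
Y = (0.1029 − j0.01875) S
|Y| = 0.1046 S → |Z| = 1/|Y| = 9.562 Ω, ∠Z = −∠Y = 10.33°
I = V/|Z| = 73/9.562 = 7.634 A

7.634 A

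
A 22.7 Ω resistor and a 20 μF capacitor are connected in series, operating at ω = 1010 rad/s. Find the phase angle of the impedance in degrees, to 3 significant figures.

-65.4°

X_C = 1/(ωC) = 49.5 Ω
Z = 22.7 − j49.5 Ω
|Z| = √(22.7² + 49.5²) = 54.5 Ω
∠Z = arctan(-49.5/22.7) = -65.4°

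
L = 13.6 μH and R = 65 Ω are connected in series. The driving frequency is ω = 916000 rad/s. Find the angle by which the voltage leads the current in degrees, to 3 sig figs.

10.8°

X_L = ωL = 12.5 Ω
Z = 65.0 + j12.5 Ω
|Z| = √(65.0² + 12.5²) = 66.2 Ω
∠Z = arctan(12.5/65.0) = 10.8°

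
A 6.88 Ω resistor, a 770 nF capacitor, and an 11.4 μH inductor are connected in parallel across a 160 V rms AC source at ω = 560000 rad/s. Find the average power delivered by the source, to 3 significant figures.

3.72 kW

X_L = ωL = 6.38 Ω
X_C = 1/(ωC) = 2.32 Ω
Parallel: admittances add. Y = 1/R + 1/(jωL) + jωC
Y = (0.145 + j0.275) S
|Y| = 0.311 S → |Z| = 1/|Y| = 3.22 Ω, ∠Z = −∠Y = -62.1°
I = V/|Z| = 49.7 A
P = VI cos φ = 160 × 49.7 × cos(-62.1°) = 3.72 kW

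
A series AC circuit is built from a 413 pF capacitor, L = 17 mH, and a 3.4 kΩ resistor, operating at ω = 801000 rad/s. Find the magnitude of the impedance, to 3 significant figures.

X_L = ωL = 13600 Ω
X_C = 1/(ωC) = 3020 Ω
Net reactance X = X_L − X_C = 10600 Ω
Z = 3400 + j10600 Ω
|Z| = √(3400² + 10600²) = 11100 Ω

11100 Ω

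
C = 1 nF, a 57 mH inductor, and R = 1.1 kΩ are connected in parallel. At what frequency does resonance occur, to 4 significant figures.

21.08 kHz

ω₀ = 1/√(LC) = 1/√(0.057 × 1e-09) = 132500 rad/s
f₀ = ω₀/(2π) = 21.08 kHz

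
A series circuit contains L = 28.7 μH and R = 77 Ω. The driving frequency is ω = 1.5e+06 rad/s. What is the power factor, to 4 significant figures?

X_L = ωL = 43.05 Ω
Z = 77.00 + j43.05 Ω
|Z| = √(77.00² + 43.05²) = 88.22 Ω
∠Z = arctan(43.05/77.00) = 29.21°
cos φ = cos(29.21°) = 0.8728

0.8728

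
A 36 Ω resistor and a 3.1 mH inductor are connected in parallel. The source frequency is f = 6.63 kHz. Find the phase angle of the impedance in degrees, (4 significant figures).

ω = 2πf = 41660 rad/s
X_L = ωL = 129.1 Ω
Parallel: admittances add. Y = 1/R + 1/(jωL)
Y = (0.02778 − j0.007744) S
|Y| = 0.02884 S → |Z| = 1/|Y| = 34.68 Ω, ∠Z = −∠Y = 15.58°

15.58°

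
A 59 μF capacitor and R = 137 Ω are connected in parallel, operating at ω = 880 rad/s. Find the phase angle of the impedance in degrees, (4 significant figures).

X_C = 1/(ωC) = 19.26 Ω
Parallel: admittances add. Y = 1/R + jωC
Y = (0.007299 + j0.05192) S
|Y| = 0.05243 S → |Z| = 1/|Y| = 19.07 Ω, ∠Z = −∠Y = -82.00°

-82.00°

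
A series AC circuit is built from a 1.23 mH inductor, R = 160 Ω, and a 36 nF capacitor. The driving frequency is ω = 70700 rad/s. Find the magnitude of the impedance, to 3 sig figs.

345 Ω

X_L = ωL = 87.0 Ω
X_C = 1/(ωC) = 393 Ω
Net reactance X = X_L − X_C = -306 Ω
Z = 160 − j306 Ω
|Z| = √(160² + 306²) = 345 Ω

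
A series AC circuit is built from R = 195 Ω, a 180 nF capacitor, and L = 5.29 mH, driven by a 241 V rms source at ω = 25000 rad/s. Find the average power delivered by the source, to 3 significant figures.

246 W

X_L = ωL = 132 Ω
X_C = 1/(ωC) = 222 Ω
Net reactance X = X_L − X_C = -90.0 Ω
Z = 195 − j90.0 Ω
|Z| = √(195² + 90.0²) = 215 Ω
∠Z = arctan(-90.0/195) = -24.8°
I = V/|Z| = 1.12 A
P = VI cos φ = 241 × 1.12 × cos(-24.8°) = 246 W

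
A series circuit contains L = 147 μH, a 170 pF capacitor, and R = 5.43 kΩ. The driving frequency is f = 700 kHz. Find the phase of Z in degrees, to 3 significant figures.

-7.25°

ω = 2πf = 4.398e+06 rad/s
X_L = ωL = 647 Ω
X_C = 1/(ωC) = 1340 Ω
Net reactance X = X_L − X_C = -691 Ω
Z = 5430 − j691 Ω
|Z| = √(5430² + 691²) = 5470 Ω
∠Z = arctan(-691/5430) = -7.25°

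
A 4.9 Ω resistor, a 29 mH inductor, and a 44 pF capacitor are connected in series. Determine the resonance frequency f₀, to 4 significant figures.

140.9 kHz

ω₀ = 1/√(LC) = 1/√(0.029 × 4.4e-11) = 885300 rad/s
f₀ = ω₀/(2π) = 140.9 kHz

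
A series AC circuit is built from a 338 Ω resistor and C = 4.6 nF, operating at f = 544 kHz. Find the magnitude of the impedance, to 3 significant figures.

ω = 2πf = 3.418e+06 rad/s
X_C = 1/(ωC) = 63.6 Ω
Z = 338 − j63.6 Ω
|Z| = √(338² + 63.6²) = 344 Ω

344 Ω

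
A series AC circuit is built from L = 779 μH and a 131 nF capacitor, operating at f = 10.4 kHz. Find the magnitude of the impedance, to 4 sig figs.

ω = 2πf = 65350 rad/s
X_L = ωL = 50.90 Ω
X_C = 1/(ωC) = 116.8 Ω
Net reactance X = X_L − X_C = -65.92 Ω
Z = − j65.92 Ω
|Z| = √(0² + 65.92²) = 65.92 Ω

65.92 Ω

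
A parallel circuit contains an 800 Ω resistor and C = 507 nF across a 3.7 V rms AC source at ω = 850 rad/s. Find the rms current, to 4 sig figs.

4.892 mA

X_C = 1/(ωC) = 2320 Ω
Parallel: admittances add. Y = 1/R + jωC
Y = (0.001250 + j0.0004309) S
|Y| = 0.001322 S → |Z| = 1/|Y| = 756.3 Ω, ∠Z = −∠Y = -19.02°
I = V/|Z| = 3.7/756.3 = 4.892 mA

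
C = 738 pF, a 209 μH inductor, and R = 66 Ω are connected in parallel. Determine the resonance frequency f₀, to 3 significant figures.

405 kHz

ω₀ = 1/√(LC) = 1/√(0.000209 × 7.38e-10) = 2.546e+06 rad/s
f₀ = ω₀/(2π) = 405 kHz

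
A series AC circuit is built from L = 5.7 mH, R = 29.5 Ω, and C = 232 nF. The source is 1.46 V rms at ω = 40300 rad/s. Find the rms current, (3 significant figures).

11.6 mA

X_L = ωL = 230 Ω
X_C = 1/(ωC) = 107 Ω
Net reactance X = X_L − X_C = 123 Ω
Z = 29.5 + j123 Ω
|Z| = √(29.5² + 123²) = 126 Ω
I = V/|Z| = 1.46/126 = 11.6 mA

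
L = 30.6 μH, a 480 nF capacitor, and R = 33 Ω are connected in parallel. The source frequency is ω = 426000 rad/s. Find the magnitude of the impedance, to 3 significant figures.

7.62 Ω

X_L = ωL = 13.0 Ω
X_C = 1/(ωC) = 4.89 Ω
Parallel: admittances add. Y = 1/R + 1/(jωL) + jωC
Y = (0.0303 + j0.128) S
|Y| = 0.131 S → |Z| = 1/|Y| = 7.62 Ω, ∠Z = −∠Y = -76.7°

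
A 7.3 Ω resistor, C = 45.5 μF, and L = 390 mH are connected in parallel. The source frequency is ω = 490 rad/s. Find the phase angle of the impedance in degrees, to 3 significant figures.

-7.10°

X_L = ωL = 191 Ω
X_C = 1/(ωC) = 44.9 Ω
Parallel: admittances add. Y = 1/R + 1/(jωL) + jωC
Y = (0.137 + j0.0171) S
|Y| = 0.138 S → |Z| = 1/|Y| = 7.24 Ω, ∠Z = −∠Y = -7.10°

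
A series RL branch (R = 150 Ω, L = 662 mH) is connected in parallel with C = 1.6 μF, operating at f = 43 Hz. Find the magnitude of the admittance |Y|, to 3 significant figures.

3.96 mS

ω = 2πf = 270.2 rad/s
X_L = ωL = 179 Ω
X_C = 1/(ωC) = 2310 Ω
Branch 1 (R+jX_L): Z₁ = 150 + j179 Ω, |Z₁| = 233 Ω
Branch 2 (−jX_C): Z₂ = −j2310 Ω
Parallel: Z = Z₁Z₂/(Z₁+Z₂), |Z| = 252 Ω, ∠Z = 46.0°
|Y| = 1/|Z| = 3.96 mS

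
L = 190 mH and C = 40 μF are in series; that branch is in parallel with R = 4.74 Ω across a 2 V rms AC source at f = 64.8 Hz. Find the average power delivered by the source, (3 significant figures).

844 mW

ω = 2πf = 407.2 rad/s
X_L = ωL = 77.4 Ω
X_C = 1/(ωC) = 61.4 Ω
Branch 1: Z₁ = R = 4.74 Ω
Branch 2 (series LC): Z₂ = j(X_L − X_C) = j16.0 Ω
Parallel: Z = Z₁Z₂/(Z₁+Z₂), |Z| = 4.54 Ω, ∠Z = 16.5°
I = V/|Z| = 440 mA
P = VI cos φ = 2 × 0.440 × cos(16.5°) = 844 mW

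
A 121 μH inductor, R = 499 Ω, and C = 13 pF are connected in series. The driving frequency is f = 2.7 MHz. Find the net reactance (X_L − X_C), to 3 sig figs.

-2480 Ω

ω = 2πf = 1.696e+07 rad/s
X_L = ωL = 2050 Ω
X_C = 1/(ωC) = 4530 Ω
X = 2050 − 4530 = -2480 Ω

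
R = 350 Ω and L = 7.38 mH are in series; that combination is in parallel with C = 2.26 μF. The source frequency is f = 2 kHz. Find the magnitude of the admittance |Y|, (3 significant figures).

27.8 mS

ω = 2πf = 12570 rad/s
X_L = ωL = 92.7 Ω
X_C = 1/(ωC) = 35.2 Ω
Branch 1 (R+jX_L): Z₁ = 350 + j92.7 Ω, |Z₁| = 362 Ω
Branch 2 (−jX_C): Z₂ = −j35.2 Ω
Parallel: Z = Z₁Z₂/(Z₁+Z₂), |Z| = 35.9 Ω, ∠Z = -84.5°
|Y| = 1/|Z| = 27.8 mS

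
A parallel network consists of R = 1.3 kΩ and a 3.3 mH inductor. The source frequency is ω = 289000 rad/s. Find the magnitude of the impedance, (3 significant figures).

769 Ω

X_L = ωL = 954 Ω
Parallel: admittances add. Y = 1/R + 1/(jωL)
Y = (0.000769 − j0.00105) S
|Y| = 0.00130 S → |Z| = 1/|Y| = 769 Ω, ∠Z = −∠Y = 53.7°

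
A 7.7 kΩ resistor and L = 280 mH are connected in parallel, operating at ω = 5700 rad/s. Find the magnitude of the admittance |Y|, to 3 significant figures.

640 μS

X_L = ωL = 1600 Ω
Parallel: admittances add. Y = 1/R + 1/(jωL)
Y = (0.000130 − j0.000627) S
|Y| = 0.000640 S → |Z| = 1/|Y| = 1560 Ω, ∠Z = −∠Y = 78.3°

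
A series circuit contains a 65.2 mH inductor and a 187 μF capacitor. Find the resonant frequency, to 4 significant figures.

ω₀ = 1/√(LC) = 1/√(0.0652 × 0.000187) = 286.4 rad/s
f₀ = ω₀/(2π) = 45.58 Hz

45.58 Hz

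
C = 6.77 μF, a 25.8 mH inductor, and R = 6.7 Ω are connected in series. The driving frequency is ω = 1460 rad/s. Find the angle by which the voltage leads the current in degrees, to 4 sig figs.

X_L = ωL = 37.67 Ω
X_C = 1/(ωC) = 101.2 Ω
Net reactance X = X_L − X_C = -63.50 Ω
Z = 6.700 − j63.50 Ω
|Z| = √(6.700² + 63.50²) = 63.86 Ω
∠Z = arctan(-63.50/6.700) = -83.98°

-83.98°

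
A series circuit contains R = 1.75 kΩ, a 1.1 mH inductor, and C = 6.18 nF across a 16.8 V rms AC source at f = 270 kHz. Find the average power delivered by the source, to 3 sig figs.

ω = 2πf = 1.696e+06 rad/s
X_L = ωL = 1870 Ω
X_C = 1/(ωC) = 95.4 Ω
Net reactance X = X_L − X_C = 1770 Ω
Z = 1750 + j1770 Ω
|Z| = √(1750² + 1770²) = 2490 Ω
∠Z = arctan(1770/1750) = 45.3°
I = V/|Z| = 6.75 mA
P = VI cos φ = 16.8 × 0.00675 × cos(45.3°) = 79.7 mW

79.7 mW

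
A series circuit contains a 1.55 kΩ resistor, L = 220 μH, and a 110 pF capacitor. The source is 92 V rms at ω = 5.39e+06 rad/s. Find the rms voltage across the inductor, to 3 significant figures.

67.0 V

X_L = ωL = 1190 Ω
X_C = 1/(ωC) = 1690 Ω
Net reactance X = X_L − X_C = -501 Ω
Z = 1550 − j501 Ω
|Z| = √(1550² + 501²) = 1630 Ω
I = V/|Z| = 56.5 mA
V_L = I·|Z_L| = 0.0565 × 1190 = 67.0 V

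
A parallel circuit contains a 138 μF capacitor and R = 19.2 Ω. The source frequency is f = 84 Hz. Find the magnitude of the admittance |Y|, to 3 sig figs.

89.5 mS

ω = 2πf = 527.8 rad/s
X_C = 1/(ωC) = 13.7 Ω
Parallel: admittances add. Y = 1/R + jωC
Y = (0.0521 + j0.0728) S
|Y| = 0.0895 S → |Z| = 1/|Y| = 11.2 Ω, ∠Z = −∠Y = -54.4°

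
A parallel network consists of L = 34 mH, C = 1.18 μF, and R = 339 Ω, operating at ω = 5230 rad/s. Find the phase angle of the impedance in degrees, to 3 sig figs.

-10.5°

X_L = ωL = 178 Ω
X_C = 1/(ωC) = 162 Ω
Parallel: admittances add. Y = 1/R + 1/(jωL) + jωC
Y = (0.00295 + j0.000548) S
|Y| = 0.00300 S → |Z| = 1/|Y| = 333 Ω, ∠Z = −∠Y = -10.5°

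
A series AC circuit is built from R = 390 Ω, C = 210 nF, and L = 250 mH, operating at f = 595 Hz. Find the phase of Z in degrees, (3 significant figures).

-41.0°

ω = 2πf = 3738 rad/s
X_L = ωL = 935 Ω
X_C = 1/(ωC) = 1270 Ω
Net reactance X = X_L − X_C = -339 Ω
Z = 390 − j339 Ω
|Z| = √(390² + 339²) = 517 Ω
∠Z = arctan(-339/390) = -41.0°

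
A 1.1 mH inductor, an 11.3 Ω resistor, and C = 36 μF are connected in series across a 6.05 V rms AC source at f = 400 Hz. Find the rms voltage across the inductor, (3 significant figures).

1.19 V

ω = 2πf = 2513 rad/s
X_L = ωL = 2.76 Ω
X_C = 1/(ωC) = 11.1 Ω
Net reactance X = X_L − X_C = -8.29 Ω
Z = 11.3 − j8.29 Ω
|Z| = √(11.3² + 8.29²) = 14.0 Ω
I = V/|Z| = 432 mA
V_L = I·|Z_L| = 0.432 × 2.76 = 1.19 V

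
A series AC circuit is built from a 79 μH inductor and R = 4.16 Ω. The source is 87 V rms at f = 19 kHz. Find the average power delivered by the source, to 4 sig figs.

ω = 2πf = 119400 rad/s
X_L = ωL = 9.431 Ω
Z = 4.160 + j9.431 Ω
|Z| = √(4.160² + 9.431²) = 10.31 Ω
∠Z = arctan(9.431/4.160) = 66.20°
I = V/|Z| = 8.440 A
P = VI cos φ = 87 × 8.440 × cos(66.20°) = 296.3 W

296.3 W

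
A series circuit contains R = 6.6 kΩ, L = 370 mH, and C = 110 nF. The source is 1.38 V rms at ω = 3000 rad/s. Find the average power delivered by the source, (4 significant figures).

X_L = ωL = 1110 Ω
X_C = 1/(ωC) = 3030 Ω
Net reactance X = X_L − X_C = -1920 Ω
Z = 6600 − j1920 Ω
|Z| = √(6600² + 1920²) = 6874 Ω
∠Z = arctan(-1920/6600) = -16.22°
I = V/|Z| = 200.8 μA
P = VI cos φ = 1.38 × 0.0002008 × cos(-16.22°) = 266.0 μW

266.0 μW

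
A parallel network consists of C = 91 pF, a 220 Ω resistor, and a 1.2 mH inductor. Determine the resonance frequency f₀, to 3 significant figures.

ω₀ = 1/√(LC) = 1/√(0.0012 × 9.1e-11) = 3.026e+06 rad/s
f₀ = ω₀/(2π) = 482 kHz

482 kHz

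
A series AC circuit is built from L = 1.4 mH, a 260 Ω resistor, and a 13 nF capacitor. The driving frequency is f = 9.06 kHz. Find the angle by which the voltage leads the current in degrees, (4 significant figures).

ω = 2πf = 56930 rad/s
X_L = ωL = 79.70 Ω
X_C = 1/(ωC) = 1351 Ω
Net reactance X = X_L − X_C = -1272 Ω
Z = 260.0 − j1272 Ω
|Z| = √(260.0² + 1272²) = 1298 Ω
∠Z = arctan(-1272/260.0) = -78.44°

-78.44°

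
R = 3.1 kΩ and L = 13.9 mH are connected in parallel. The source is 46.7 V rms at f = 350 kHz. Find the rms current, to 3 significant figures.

ω = 2πf = 2.199e+06 rad/s
X_L = ωL = 30600 Ω
Parallel: admittances add. Y = 1/R + 1/(jωL)
Y = (0.000323 − j3.27e-05) S
|Y| = 0.000324 S → |Z| = 1/|Y| = 3080 Ω, ∠Z = −∠Y = 5.79°
I = V/|Z| = 46.7/3080 = 15.1 mA

15.1 mA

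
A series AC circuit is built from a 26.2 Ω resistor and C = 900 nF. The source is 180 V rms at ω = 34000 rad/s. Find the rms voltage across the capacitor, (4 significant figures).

140.4 V

X_C = 1/(ωC) = 32.68 Ω
Z = 26.20 − j32.68 Ω
|Z| = √(26.20² + 32.68²) = 41.89 Ω
I = V/|Z| = 4.297 A
V_C = I·|Z_C| = 4.297 × 32.68 = 140.4 V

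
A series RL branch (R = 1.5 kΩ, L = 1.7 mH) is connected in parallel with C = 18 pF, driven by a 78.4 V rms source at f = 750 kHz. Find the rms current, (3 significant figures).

3.32 mA

ω = 2πf = 4.712e+06 rad/s
X_L = ωL = 8010 Ω
X_C = 1/(ωC) = 11800 Ω
Branch 1 (R+jX_L): Z₁ = 1500 + j8010 Ω, |Z₁| = 8150 Ω
Branch 2 (−jX_C): Z₂ = −j11800 Ω
Parallel: Z = Z₁Z₂/(Z₁+Z₂), |Z| = 23600 Ω, ∠Z = 57.7°
I = V/|Z| = 78.4/23600 = 3.32 mA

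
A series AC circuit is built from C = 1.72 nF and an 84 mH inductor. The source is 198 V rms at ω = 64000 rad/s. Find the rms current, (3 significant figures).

53.4 mA

X_L = ωL = 5380 Ω
X_C = 1/(ωC) = 9080 Ω
Net reactance X = X_L − X_C = -3710 Ω
Z = − j3710 Ω
|Z| = √(0² + 3710²) = 3710 Ω
I = V/|Z| = 198/3710 = 53.4 mA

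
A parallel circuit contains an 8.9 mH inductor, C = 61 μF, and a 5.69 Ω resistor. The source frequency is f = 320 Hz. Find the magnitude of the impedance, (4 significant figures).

5.319 Ω

ω = 2πf = 2011 rad/s
X_L = ωL = 17.89 Ω
X_C = 1/(ωC) = 8.153 Ω
Parallel: admittances add. Y = 1/R + 1/(jωL) + jωC
Y = (0.1757 + j0.06676) S
|Y| = 0.1880 S → |Z| = 1/|Y| = 5.319 Ω, ∠Z = −∠Y = -20.80°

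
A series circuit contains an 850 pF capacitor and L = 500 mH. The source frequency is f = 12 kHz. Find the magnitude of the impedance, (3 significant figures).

ω = 2πf = 75400 rad/s
X_L = ωL = 37700 Ω
X_C = 1/(ωC) = 15600 Ω
Net reactance X = X_L − X_C = 22100 Ω
Z = j22100 Ω
|Z| = √(0² + 22100²) = 22100 Ω

22100 Ω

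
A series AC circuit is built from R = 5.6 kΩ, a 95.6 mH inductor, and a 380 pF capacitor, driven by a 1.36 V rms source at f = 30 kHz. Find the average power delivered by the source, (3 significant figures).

217 μW

ω = 2πf = 188500 rad/s
X_L = ωL = 18000 Ω
X_C = 1/(ωC) = 14000 Ω
Net reactance X = X_L − X_C = 4060 Ω
Z = 5600 + j4060 Ω
|Z| = √(5600² + 4060²) = 6920 Ω
∠Z = arctan(4060/5600) = 35.9°
I = V/|Z| = 197 μA
P = VI cos φ = 1.36 × 0.000197 × cos(35.9°) = 217 μW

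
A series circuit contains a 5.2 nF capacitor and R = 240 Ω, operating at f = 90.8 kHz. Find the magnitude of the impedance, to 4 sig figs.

ω = 2πf = 570500 rad/s
X_C = 1/(ωC) = 337.1 Ω
Z = 240.0 − j337.1 Ω
|Z| = √(240.0² + 337.1²) = 413.8 Ω

413.8 Ω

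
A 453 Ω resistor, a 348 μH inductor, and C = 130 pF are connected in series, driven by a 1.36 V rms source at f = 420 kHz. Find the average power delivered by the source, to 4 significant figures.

ω = 2πf = 2.639e+06 rad/s
X_L = ωL = 918.4 Ω
X_C = 1/(ωC) = 2915 Ω
Net reactance X = X_L − X_C = -1997 Ω
Z = 453.0 − j1997 Ω
|Z| = √(453.0² + 1997²) = 2047 Ω
∠Z = arctan(-1997/453.0) = -77.22°
I = V/|Z| = 664.3 μA
P = VI cos φ = 1.36 × 0.0006643 × cos(-77.22°) = 199.9 μW

199.9 μW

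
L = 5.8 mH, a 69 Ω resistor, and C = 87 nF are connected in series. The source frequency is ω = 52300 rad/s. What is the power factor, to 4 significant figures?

0.6367

X_L = ωL = 303.3 Ω
X_C = 1/(ωC) = 219.8 Ω
Net reactance X = X_L − X_C = 83.56 Ω
Z = 69.00 + j83.56 Ω
|Z| = √(69.00² + 83.56²) = 108.4 Ω
∠Z = arctan(83.56/69.00) = 50.45°
cos φ = cos(50.45°) = 0.6367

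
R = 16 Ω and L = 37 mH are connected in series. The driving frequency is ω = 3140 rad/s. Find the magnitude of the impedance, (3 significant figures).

X_L = ωL = 116 Ω
Z = 16.0 + j116 Ω
|Z| = √(16.0² + 116²) = 117 Ω

117 Ω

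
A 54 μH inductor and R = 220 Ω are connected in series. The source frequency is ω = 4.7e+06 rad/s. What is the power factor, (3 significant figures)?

0.655

X_L = ωL = 254 Ω
Z = 220 + j254 Ω
|Z| = √(220² + 254²) = 336 Ω
∠Z = arctan(254/220) = 49.1°
cos φ = cos(49.1°) = 0.655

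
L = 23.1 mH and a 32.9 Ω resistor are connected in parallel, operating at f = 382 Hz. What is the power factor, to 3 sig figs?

0.860

ω = 2πf = 2400 rad/s
X_L = ωL = 55.4 Ω
Parallel: admittances add. Y = 1/R + 1/(jωL)
Y = (0.0304 − j0.0180) S
|Y| = 0.0353 S → |Z| = 1/|Y| = 28.3 Ω, ∠Z = −∠Y = 30.7°
cos φ = cos(30.7°) = 0.860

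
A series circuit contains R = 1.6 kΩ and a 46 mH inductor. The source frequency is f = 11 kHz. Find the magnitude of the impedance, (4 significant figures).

ω = 2πf = 69120 rad/s
X_L = ωL = 3179 Ω
Z = 1600 + j3179 Ω
|Z| = √(1600² + 3179²) = 3559 Ω

3559 Ω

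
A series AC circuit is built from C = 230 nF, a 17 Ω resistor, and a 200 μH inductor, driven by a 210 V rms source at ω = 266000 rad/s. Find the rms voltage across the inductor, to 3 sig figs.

X_L = ωL = 53.2 Ω
X_C = 1/(ωC) = 16.3 Ω
Net reactance X = X_L − X_C = 36.9 Ω
Z = 17.0 + j36.9 Ω
|Z| = √(17.0² + 36.9²) = 40.6 Ω
I = V/|Z| = 5.17 A
V_L = I·|Z_L| = 5.17 × 53.2 = 275 V

275 V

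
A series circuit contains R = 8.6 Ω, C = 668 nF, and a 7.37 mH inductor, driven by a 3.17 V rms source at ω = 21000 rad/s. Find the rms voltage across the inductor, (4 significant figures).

5.846 V

X_L = ωL = 154.8 Ω
X_C = 1/(ωC) = 71.29 Ω
Net reactance X = X_L − X_C = 83.48 Ω
Z = 8.600 + j83.48 Ω
|Z| = √(8.600² + 83.48²) = 83.93 Ω
I = V/|Z| = 37.77 mA
V_L = I·|Z_L| = 0.03777 × 154.8 = 5.846 V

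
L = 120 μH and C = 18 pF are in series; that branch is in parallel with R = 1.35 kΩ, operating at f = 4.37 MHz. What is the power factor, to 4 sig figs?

ω = 2πf = 2.746e+07 rad/s
X_L = ωL = 3295 Ω
X_C = 1/(ωC) = 2023 Ω
Branch 1: Z₁ = R = 1350 Ω
Branch 2 (series LC): Z₂ = j(X_L − X_C) = j1272 Ω
Parallel: Z = Z₁Z₂/(Z₁+Z₂), |Z| = 925.6 Ω, ∠Z = 46.71°
cos φ = cos(46.71°) = 0.6856

0.6856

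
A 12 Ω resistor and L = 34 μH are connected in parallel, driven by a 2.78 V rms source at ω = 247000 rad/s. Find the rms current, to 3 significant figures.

X_L = ωL = 8.40 Ω
Parallel: admittances add. Y = 1/R + 1/(jωL)
Y = (0.0833 − j0.119) S
|Y| = 0.145 S → |Z| = 1/|Y| = 6.88 Ω, ∠Z = −∠Y = 55.0°
I = V/|Z| = 2.78/6.88 = 404 mA

404 mA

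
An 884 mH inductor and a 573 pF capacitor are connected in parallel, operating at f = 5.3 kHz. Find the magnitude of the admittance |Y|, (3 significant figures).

ω = 2πf = 33300 rad/s
X_L = ωL = 29400 Ω
X_C = 1/(ωC) = 52400 Ω
Parallel: admittances add. Y = 1/(jωL) + jωC
Y = (0 − j1.49e-05) S
|Y| = 1.49e-05 S → |Z| = 1/|Y| = 67200 Ω, ∠Z = −∠Y = 90.0°

14.9 μS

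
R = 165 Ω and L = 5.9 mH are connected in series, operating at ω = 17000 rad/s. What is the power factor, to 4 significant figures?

0.8545

X_L = ωL = 100.3 Ω
Z = 165.0 + j100.3 Ω
|Z| = √(165.0² + 100.3²) = 193.1 Ω
∠Z = arctan(100.3/165.0) = 31.29°
cos φ = cos(31.29°) = 0.8545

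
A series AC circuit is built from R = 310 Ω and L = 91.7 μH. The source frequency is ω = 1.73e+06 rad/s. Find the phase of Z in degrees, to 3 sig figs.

X_L = ωL = 159 Ω
Z = 310 + j159 Ω
|Z| = √(310² + 159²) = 348 Ω
∠Z = arctan(159/310) = 27.1°

27.1°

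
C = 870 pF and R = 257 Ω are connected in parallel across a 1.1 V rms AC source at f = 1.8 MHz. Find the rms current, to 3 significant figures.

ω = 2πf = 1.131e+07 rad/s
X_C = 1/(ωC) = 102 Ω
Parallel: admittances add. Y = 1/R + jωC
Y = (0.00389 + j0.00984) S
|Y| = 0.0106 S → |Z| = 1/|Y| = 94.5 Ω, ∠Z = −∠Y = -68.4°
I = V/|Z| = 1.1/94.5 = 11.6 mA

11.6 mA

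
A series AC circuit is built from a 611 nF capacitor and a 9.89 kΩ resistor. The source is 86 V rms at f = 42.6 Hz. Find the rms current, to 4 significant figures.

ω = 2πf = 267.7 rad/s
X_C = 1/(ωC) = 6115 Ω
Z = 9890 − j6115 Ω
|Z| = √(9890² + 6115²) = 11630 Ω
I = V/|Z| = 86/11630 = 7.396 mA

7.396 mA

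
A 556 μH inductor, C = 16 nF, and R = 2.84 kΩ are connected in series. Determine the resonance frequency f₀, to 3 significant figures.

53.4 kHz

ω₀ = 1/√(LC) = 1/√(0.000556 × 1.6e-08) = 335300 rad/s
f₀ = ω₀/(2π) = 53.4 kHz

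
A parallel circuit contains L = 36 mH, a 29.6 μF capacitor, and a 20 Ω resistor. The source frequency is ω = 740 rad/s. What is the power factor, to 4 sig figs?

0.9544

X_L = ωL = 26.64 Ω
X_C = 1/(ωC) = 45.65 Ω
Parallel: admittances add. Y = 1/R + 1/(jωL) + jωC
Y = (0.05000 − j0.01563) S
|Y| = 0.05239 S → |Z| = 1/|Y| = 19.09 Ω, ∠Z = −∠Y = 17.36°
cos φ = cos(17.36°) = 0.9544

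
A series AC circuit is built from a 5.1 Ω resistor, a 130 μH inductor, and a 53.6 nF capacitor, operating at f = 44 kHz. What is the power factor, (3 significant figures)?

ω = 2πf = 276500 rad/s
X_L = ωL = 35.9 Ω
X_C = 1/(ωC) = 67.5 Ω
Net reactance X = X_L − X_C = -31.5 Ω
Z = 5.10 − j31.5 Ω
|Z| = √(5.10² + 31.5²) = 32.0 Ω
∠Z = arctan(-31.5/5.10) = -80.8°
cos φ = cos(-80.8°) = 0.160

0.160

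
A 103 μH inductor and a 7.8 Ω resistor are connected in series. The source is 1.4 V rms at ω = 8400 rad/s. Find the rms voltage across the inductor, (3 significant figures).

X_L = ωL = 0.865 Ω
Z = 7.80 + j0.865 Ω
|Z| = √(7.80² + 0.865²) = 7.85 Ω
I = V/|Z| = 178 mA
V_L = I·|Z_L| = 0.178 × 0.865 = 0.154 V

0.154 V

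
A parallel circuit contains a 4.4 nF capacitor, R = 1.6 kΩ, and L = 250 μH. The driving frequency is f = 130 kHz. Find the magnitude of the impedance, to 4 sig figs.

691.9 Ω

ω = 2πf = 816800 rad/s
X_L = ωL = 204.2 Ω
X_C = 1/(ωC) = 278.2 Ω
Parallel: admittances add. Y = 1/R + 1/(jωL) + jωC
Y = (0.0006250 − j0.001303) S
|Y| = 0.001445 S → |Z| = 1/|Y| = 691.9 Ω, ∠Z = −∠Y = 64.38°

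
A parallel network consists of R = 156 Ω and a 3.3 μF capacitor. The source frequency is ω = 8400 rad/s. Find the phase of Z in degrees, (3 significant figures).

-77.0°

X_C = 1/(ωC) = 36.1 Ω
Parallel: admittances add. Y = 1/R + jωC
Y = (0.00641 + j0.0277) S
|Y| = 0.0285 S → |Z| = 1/|Y| = 35.1 Ω, ∠Z = −∠Y = -77.0°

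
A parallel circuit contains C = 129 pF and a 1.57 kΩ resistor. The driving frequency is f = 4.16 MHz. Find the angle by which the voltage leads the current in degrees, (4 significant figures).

-79.30°

ω = 2πf = 2.614e+07 rad/s
X_C = 1/(ωC) = 296.6 Ω
Parallel: admittances add. Y = 1/R + jωC
Y = (0.0006369 + j0.003372) S
|Y| = 0.003431 S → |Z| = 1/|Y| = 291.4 Ω, ∠Z = −∠Y = -79.30°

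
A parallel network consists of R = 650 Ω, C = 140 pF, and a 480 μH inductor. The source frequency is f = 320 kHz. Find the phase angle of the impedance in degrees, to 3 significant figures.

26.1°

ω = 2πf = 2.011e+06 rad/s
X_L = ωL = 965 Ω
X_C = 1/(ωC) = 3550 Ω
Parallel: admittances add. Y = 1/R + 1/(jωL) + jωC
Y = (0.00154 − j0.000755) S
|Y| = 0.00171 S → |Z| = 1/|Y| = 584 Ω, ∠Z = −∠Y = 26.1°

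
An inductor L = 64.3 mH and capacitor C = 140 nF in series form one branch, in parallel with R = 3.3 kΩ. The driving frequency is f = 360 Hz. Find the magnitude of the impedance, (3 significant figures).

ω = 2πf = 2262 rad/s
X_L = ωL = 145 Ω
X_C = 1/(ωC) = 3160 Ω
Branch 1: Z₁ = R = 3300 Ω
Branch 2 (series LC): Z₂ = j(X_L − X_C) = −j3010 Ω
Parallel: Z = Z₁Z₂/(Z₁+Z₂), |Z| = 2220 Ω, ∠Z = -47.6°

2220 Ω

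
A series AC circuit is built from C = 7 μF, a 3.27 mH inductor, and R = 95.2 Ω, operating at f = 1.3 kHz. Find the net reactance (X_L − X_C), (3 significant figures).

ω = 2πf = 8168 rad/s
X_L = ωL = 26.7 Ω
X_C = 1/(ωC) = 17.5 Ω
X = 26.7 − 17.5 = 9.22 Ω

9.22 Ω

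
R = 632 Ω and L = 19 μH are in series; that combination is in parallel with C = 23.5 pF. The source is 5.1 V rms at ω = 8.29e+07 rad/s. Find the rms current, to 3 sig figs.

7.23 mA

X_L = ωL = 1580 Ω
X_C = 1/(ωC) = 513 Ω
Branch 1 (R+jX_L): Z₁ = 632 + j1580 Ω, |Z₁| = 1700 Ω
Branch 2 (−jX_C): Z₂ = −j513 Ω
Parallel: Z = Z₁Z₂/(Z₁+Z₂), |Z| = 705 Ω, ∠Z = -81.1°
I = V/|Z| = 5.1/705 = 7.23 mA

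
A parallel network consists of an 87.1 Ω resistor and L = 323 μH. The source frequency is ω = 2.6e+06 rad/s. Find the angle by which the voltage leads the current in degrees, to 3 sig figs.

5.92°

X_L = ωL = 840 Ω
Parallel: admittances add. Y = 1/R + 1/(jωL)
Y = (0.0115 − j0.00119) S
|Y| = 0.0115 S → |Z| = 1/|Y| = 86.6 Ω, ∠Z = −∠Y = 5.92°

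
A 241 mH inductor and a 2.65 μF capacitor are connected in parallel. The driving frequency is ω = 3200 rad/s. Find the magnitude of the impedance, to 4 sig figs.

139.2 Ω

X_L = ωL = 771.2 Ω
X_C = 1/(ωC) = 117.9 Ω
Parallel: admittances add. Y = 1/(jωL) + jωC
Y = (0 + j0.007183) S
|Y| = 0.007183 S → |Z| = 1/|Y| = 139.2 Ω, ∠Z = −∠Y = -90.00°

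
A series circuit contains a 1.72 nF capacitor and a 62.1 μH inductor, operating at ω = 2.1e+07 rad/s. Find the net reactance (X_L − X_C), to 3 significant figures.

1280 Ω

X_L = ωL = 1300 Ω
X_C = 1/(ωC) = 27.7 Ω
X = 1300 − 27.7 = 1280 Ω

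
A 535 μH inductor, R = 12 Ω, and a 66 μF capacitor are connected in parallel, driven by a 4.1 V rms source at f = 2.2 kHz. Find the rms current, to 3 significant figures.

ω = 2πf = 13820 rad/s
X_L = ωL = 7.40 Ω
X_C = 1/(ωC) = 1.10 Ω
Parallel: admittances add. Y = 1/R + 1/(jωL) + jωC
Y = (0.0833 + j0.777) S
|Y| = 0.782 S → |Z| = 1/|Y| = 1.28 Ω, ∠Z = −∠Y = -83.9°
I = V/|Z| = 4.1/1.28 = 3.20 A

3.20 A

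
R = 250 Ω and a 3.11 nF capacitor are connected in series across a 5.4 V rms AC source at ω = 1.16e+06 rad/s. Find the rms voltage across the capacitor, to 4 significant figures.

X_C = 1/(ωC) = 277.2 Ω
Z = 250.0 − j277.2 Ω
|Z| = √(250.0² + 277.2²) = 373.3 Ω
I = V/|Z| = 14.47 mA
V_C = I·|Z_C| = 0.01447 × 277.2 = 4.010 V

4.010 V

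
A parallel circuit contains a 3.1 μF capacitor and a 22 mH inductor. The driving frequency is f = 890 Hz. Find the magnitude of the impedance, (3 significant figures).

109 Ω

ω = 2πf = 5592 rad/s
X_L = ωL = 123 Ω
X_C = 1/(ωC) = 57.7 Ω
Parallel: admittances add. Y = 1/(jωL) + jωC
Y = (0 + j0.00921) S
|Y| = 0.00921 S → |Z| = 1/|Y| = 109 Ω, ∠Z = −∠Y = -90.0°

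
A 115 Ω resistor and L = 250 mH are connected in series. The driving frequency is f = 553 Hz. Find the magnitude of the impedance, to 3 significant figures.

ω = 2πf = 3475 rad/s
X_L = ωL = 869 Ω
Z = 115 + j869 Ω
|Z| = √(115² + 869²) = 876 Ω

876 Ω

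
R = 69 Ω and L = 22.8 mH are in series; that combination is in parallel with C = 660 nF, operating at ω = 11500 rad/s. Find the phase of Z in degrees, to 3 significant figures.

X_L = ωL = 262 Ω
X_C = 1/(ωC) = 132 Ω
Branch 1 (R+jX_L): Z₁ = 69.0 + j262 Ω, |Z₁| = 271 Ω
Branch 2 (−jX_C): Z₂ = −j132 Ω
Parallel: Z = Z₁Z₂/(Z₁+Z₂), |Z| = 242 Ω, ∠Z = -76.9°

-76.9°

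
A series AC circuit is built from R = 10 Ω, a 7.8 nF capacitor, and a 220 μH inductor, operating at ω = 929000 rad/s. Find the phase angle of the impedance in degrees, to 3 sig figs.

81.4°

X_L = ωL = 204 Ω
X_C = 1/(ωC) = 138 Ω
Net reactance X = X_L − X_C = 66.4 Ω
Z = 10.0 + j66.4 Ω
|Z| = √(10.0² + 66.4²) = 67.1 Ω
∠Z = arctan(66.4/10.0) = 81.4°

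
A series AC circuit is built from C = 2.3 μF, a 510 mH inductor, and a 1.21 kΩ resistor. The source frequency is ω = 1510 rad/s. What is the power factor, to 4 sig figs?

X_L = ωL = 770.1 Ω
X_C = 1/(ωC) = 287.9 Ω
Net reactance X = X_L − X_C = 482.2 Ω
Z = 1210 + j482.2 Ω
|Z| = √(1210² + 482.2²) = 1303 Ω
∠Z = arctan(482.2/1210) = 21.73°
cos φ = cos(21.73°) = 0.9290

0.9290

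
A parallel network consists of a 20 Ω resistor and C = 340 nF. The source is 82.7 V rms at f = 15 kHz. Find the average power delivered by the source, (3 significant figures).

342 W

ω = 2πf = 94250 rad/s
X_C = 1/(ωC) = 31.2 Ω
Parallel: admittances add. Y = 1/R + jωC
Y = (0.0500 + j0.0320) S
|Y| = 0.0594 S → |Z| = 1/|Y| = 16.8 Ω, ∠Z = −∠Y = -32.7°
I = V/|Z| = 4.91 A
P = VI cos φ = 82.7 × 4.91 × cos(-32.7°) = 342 W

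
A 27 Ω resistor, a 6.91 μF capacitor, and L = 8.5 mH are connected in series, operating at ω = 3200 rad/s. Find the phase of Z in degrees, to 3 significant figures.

-33.7°

X_L = ωL = 27.2 Ω
X_C = 1/(ωC) = 45.2 Ω
Net reactance X = X_L − X_C = -18.0 Ω
Z = 27.0 − j18.0 Ω
|Z| = √(27.0² + 18.0²) = 32.5 Ω
∠Z = arctan(-18.0/27.0) = -33.7°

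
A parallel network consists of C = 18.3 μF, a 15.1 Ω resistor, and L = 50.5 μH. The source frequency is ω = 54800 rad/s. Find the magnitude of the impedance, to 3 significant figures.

1.55 Ω

X_L = ωL = 2.77 Ω
X_C = 1/(ωC) = 0.997 Ω
Parallel: admittances add. Y = 1/R + 1/(jωL) + jωC
Y = (0.0662 + j0.641) S
|Y| = 0.645 S → |Z| = 1/|Y| = 1.55 Ω, ∠Z = −∠Y = -84.1°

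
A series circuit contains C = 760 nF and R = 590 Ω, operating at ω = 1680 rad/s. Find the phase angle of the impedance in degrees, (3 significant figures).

-53.0°

X_C = 1/(ωC) = 783 Ω
Z = 590 − j783 Ω
|Z| = √(590² + 783²) = 981 Ω
∠Z = arctan(-783/590) = -53.0°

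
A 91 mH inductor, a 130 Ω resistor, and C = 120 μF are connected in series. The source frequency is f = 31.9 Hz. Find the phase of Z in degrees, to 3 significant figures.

-10.2°

ω = 2πf = 200.4 rad/s
X_L = ωL = 18.2 Ω
X_C = 1/(ωC) = 41.6 Ω
Net reactance X = X_L − X_C = -23.3 Ω
Z = 130 − j23.3 Ω
|Z| = √(130² + 23.3²) = 132 Ω
∠Z = arctan(-23.3/130) = -10.2°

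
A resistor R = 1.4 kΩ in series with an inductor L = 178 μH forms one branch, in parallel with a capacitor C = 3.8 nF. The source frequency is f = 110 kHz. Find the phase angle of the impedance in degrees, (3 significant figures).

-74.5°

ω = 2πf = 691200 rad/s
X_L = ωL = 123 Ω
X_C = 1/(ωC) = 381 Ω
Branch 1 (R+jX_L): Z₁ = 1400 + j123 Ω, |Z₁| = 1410 Ω
Branch 2 (−jX_C): Z₂ = −j381 Ω
Parallel: Z = Z₁Z₂/(Z₁+Z₂), |Z| = 376 Ω, ∠Z = -74.5°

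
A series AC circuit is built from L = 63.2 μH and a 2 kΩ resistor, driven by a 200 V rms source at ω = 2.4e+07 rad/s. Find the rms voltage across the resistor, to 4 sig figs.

159.4 V

X_L = ωL = 1517 Ω
Z = 2000 + j1517 Ω
|Z| = √(2000² + 1517²) = 2510 Ω
I = V/|Z| = 79.68 mA
V_R = I·|Z_R| = 0.07968 × 2000 = 159.4 V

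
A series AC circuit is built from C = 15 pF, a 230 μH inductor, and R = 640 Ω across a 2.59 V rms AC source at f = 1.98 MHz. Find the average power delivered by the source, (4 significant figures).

645.9 μW

ω = 2πf = 1.244e+07 rad/s
X_L = ωL = 2861 Ω
X_C = 1/(ωC) = 5359 Ω
Net reactance X = X_L − X_C = -2497 Ω
Z = 640.0 − j2497 Ω
|Z| = √(640.0² + 2497²) = 2578 Ω
∠Z = arctan(-2497/640.0) = -75.63°
I = V/|Z| = 1.005 mA
P = VI cos φ = 2.59 × 0.001005 × cos(-75.63°) = 645.9 μW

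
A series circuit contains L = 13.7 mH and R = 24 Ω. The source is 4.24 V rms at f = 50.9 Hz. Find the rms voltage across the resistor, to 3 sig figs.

ω = 2πf = 319.8 rad/s
X_L = ωL = 4.38 Ω
Z = 24.0 + j4.38 Ω
|Z| = √(24.0² + 4.38²) = 24.4 Ω
I = V/|Z| = 174 mA
V_R = I·|Z_R| = 0.174 × 24.0 = 4.17 V

4.17 V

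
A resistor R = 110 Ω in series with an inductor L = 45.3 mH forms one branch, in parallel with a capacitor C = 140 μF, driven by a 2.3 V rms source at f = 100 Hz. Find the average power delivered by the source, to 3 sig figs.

ω = 2πf = 628.3 rad/s
X_L = ωL = 28.5 Ω
X_C = 1/(ωC) = 11.4 Ω
Branch 1 (R+jX_L): Z₁ = 110 + j28.5 Ω, |Z₁| = 114 Ω
Branch 2 (−jX_C): Z₂ = −j11.4 Ω
Parallel: Z = Z₁Z₂/(Z₁+Z₂), |Z| = 11.6 Ω, ∠Z = -84.3°
I = V/|Z| = 198 mA
P = VI cos φ = 2.3 × 0.198 × cos(-84.3°) = 45.1 mW

45.1 mW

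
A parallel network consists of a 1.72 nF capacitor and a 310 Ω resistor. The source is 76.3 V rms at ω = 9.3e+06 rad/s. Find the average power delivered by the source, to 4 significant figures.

18.78 W

X_C = 1/(ωC) = 62.52 Ω
Parallel: admittances add. Y = 1/R + jωC
Y = (0.003226 + j0.01600) S
|Y| = 0.01632 S → |Z| = 1/|Y| = 61.28 Ω, ∠Z = −∠Y = -78.60°
I = V/|Z| = 1.245 A
P = VI cos φ = 76.3 × 1.245 × cos(-78.60°) = 18.78 W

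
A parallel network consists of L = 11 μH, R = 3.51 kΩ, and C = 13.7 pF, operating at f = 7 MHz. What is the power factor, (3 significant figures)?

0.191

ω = 2πf = 4.398e+07 rad/s
X_L = ωL = 484 Ω
X_C = 1/(ωC) = 1660 Ω
Parallel: admittances add. Y = 1/R + 1/(jωL) + jωC
Y = (0.000285 − j0.00146) S
|Y| = 0.00149 S → |Z| = 1/|Y| = 670 Ω, ∠Z = −∠Y = 79.0°
cos φ = cos(79.0°) = 0.191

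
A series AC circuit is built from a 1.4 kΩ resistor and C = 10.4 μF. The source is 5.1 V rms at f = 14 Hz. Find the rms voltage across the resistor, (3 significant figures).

ω = 2πf = 87.96 rad/s
X_C = 1/(ωC) = 1090 Ω
Z = 1400 − j1090 Ω
|Z| = √(1400² + 1090²) = 1780 Ω
I = V/|Z| = 2.87 mA
V_R = I·|Z_R| = 0.00287 × 1400 = 4.02 V

4.02 V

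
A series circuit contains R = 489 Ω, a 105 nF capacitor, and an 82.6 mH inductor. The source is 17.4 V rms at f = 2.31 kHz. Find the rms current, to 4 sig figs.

23.82 mA

ω = 2πf = 14510 rad/s
X_L = ωL = 1199 Ω
X_C = 1/(ωC) = 656.2 Ω
Net reactance X = X_L − X_C = 542.7 Ω
Z = 489.0 + j542.7 Ω
|Z| = √(489.0² + 542.7²) = 730.5 Ω
I = V/|Z| = 17.4/730.5 = 23.82 mA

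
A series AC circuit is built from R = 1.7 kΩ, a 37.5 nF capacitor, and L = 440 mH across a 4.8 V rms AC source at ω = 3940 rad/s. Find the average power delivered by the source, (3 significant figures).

1.39 mW

X_L = ωL = 1730 Ω
X_C = 1/(ωC) = 6770 Ω
Net reactance X = X_L − X_C = -5030 Ω
Z = 1700 − j5030 Ω
|Z| = √(1700² + 5030²) = 5310 Ω
∠Z = arctan(-5030/1700) = -71.3°
I = V/|Z| = 903 μA
P = VI cos φ = 4.8 × 0.000903 × cos(-71.3°) = 1.39 mW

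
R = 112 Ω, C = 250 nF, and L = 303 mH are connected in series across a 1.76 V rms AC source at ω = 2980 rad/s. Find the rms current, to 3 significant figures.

X_L = ωL = 903 Ω
X_C = 1/(ωC) = 1340 Ω
Net reactance X = X_L − X_C = -439 Ω
Z = 112 − j439 Ω
|Z| = √(112² + 439²) = 453 Ω
I = V/|Z| = 1.76/453 = 3.88 mA

3.88 mA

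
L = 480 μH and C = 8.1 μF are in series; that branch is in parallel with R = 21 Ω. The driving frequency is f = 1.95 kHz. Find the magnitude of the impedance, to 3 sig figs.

ω = 2πf = 12250 rad/s
X_L = ωL = 5.88 Ω
X_C = 1/(ωC) = 10.1 Ω
Branch 1: Z₁ = R = 21.0 Ω
Branch 2 (series LC): Z₂ = j(X_L − X_C) = −j4.20 Ω
Parallel: Z = Z₁Z₂/(Z₁+Z₂), |Z| = 4.11 Ω, ∠Z = -78.7°

4.11 Ω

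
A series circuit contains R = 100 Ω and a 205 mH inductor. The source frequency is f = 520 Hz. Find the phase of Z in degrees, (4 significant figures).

81.51°

ω = 2πf = 3267 rad/s
X_L = ωL = 669.8 Ω
Z = 100.0 + j669.8 Ω
|Z| = √(100.0² + 669.8²) = 677.2 Ω
∠Z = arctan(669.8/100.0) = 81.51°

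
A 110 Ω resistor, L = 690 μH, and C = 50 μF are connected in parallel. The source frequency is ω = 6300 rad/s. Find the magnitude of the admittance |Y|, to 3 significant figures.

X_L = ωL = 4.35 Ω
X_C = 1/(ωC) = 3.17 Ω
Parallel: admittances add. Y = 1/R + 1/(jωL) + jωC
Y = (0.00909 + j0.0850) S
|Y| = 0.0854 S → |Z| = 1/|Y| = 11.7 Ω, ∠Z = −∠Y = -83.9°

85.4 mS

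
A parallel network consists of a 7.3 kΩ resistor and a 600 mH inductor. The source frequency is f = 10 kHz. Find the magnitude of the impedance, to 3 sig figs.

7170 Ω

ω = 2πf = 62830 rad/s
X_L = ωL = 37700 Ω
Parallel: admittances add. Y = 1/R + 1/(jωL)
Y = (0.000137 − j2.65e-05) S
|Y| = 0.000140 S → |Z| = 1/|Y| = 7170 Ω, ∠Z = −∠Y = 11.0°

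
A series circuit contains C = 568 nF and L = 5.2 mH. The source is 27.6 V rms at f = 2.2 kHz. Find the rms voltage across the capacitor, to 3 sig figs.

ω = 2πf = 13820 rad/s
X_L = ωL = 71.9 Ω
X_C = 1/(ωC) = 127 Ω
Net reactance X = X_L − X_C = -55.5 Ω
Z = − j55.5 Ω
|Z| = √(0² + 55.5²) = 55.5 Ω
I = V/|Z| = 497 mA
V_C = I·|Z_C| = 0.497 × 127 = 63.4 V

63.4 V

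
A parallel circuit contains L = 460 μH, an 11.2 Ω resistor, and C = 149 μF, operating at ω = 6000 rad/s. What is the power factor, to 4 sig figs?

0.1656

X_L = ωL = 2.760 Ω
X_C = 1/(ωC) = 1.119 Ω
Parallel: admittances add. Y = 1/R + 1/(jωL) + jωC
Y = (0.08929 + j0.5317) S
|Y| = 0.5391 S → |Z| = 1/|Y| = 1.855 Ω, ∠Z = −∠Y = -80.47°
cos φ = cos(-80.47°) = 0.1656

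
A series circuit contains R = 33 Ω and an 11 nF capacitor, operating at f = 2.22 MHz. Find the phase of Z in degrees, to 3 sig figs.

ω = 2πf = 1.395e+07 rad/s
X_C = 1/(ωC) = 6.52 Ω
Z = 33.0 − j6.52 Ω
|Z| = √(33.0² + 6.52²) = 33.6 Ω
∠Z = arctan(-6.52/33.0) = -11.2°

-11.2°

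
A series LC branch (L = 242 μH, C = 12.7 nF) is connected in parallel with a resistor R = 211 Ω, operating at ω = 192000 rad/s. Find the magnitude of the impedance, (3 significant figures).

183 Ω

X_L = ωL = 46.5 Ω
X_C = 1/(ωC) = 410 Ω
Branch 1: Z₁ = R = 211 Ω
Branch 2 (series LC): Z₂ = j(X_L − X_C) = −j364 Ω
Parallel: Z = Z₁Z₂/(Z₁+Z₂), |Z| = 183 Ω, ∠Z = -30.1°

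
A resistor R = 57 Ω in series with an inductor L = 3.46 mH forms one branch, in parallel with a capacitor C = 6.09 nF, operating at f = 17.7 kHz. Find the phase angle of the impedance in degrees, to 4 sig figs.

78.59°

ω = 2πf = 111200 rad/s
X_L = ωL = 384.8 Ω
X_C = 1/(ωC) = 1476 Ω
Branch 1 (R+jX_L): Z₁ = 57.00 + j384.8 Ω, |Z₁| = 389.0 Ω
Branch 2 (−jX_C): Z₂ = −j1476 Ω
Parallel: Z = Z₁Z₂/(Z₁+Z₂), |Z| = 525.4 Ω, ∠Z = 78.59°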